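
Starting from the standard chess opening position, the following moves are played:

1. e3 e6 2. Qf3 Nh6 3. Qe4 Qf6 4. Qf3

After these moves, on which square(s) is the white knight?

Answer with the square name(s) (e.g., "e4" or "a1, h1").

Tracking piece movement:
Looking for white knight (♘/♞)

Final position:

  a b c d e f g h
  ─────────────────
8│♜ ♞ ♝ · ♚ ♝ · ♜│8
7│♟ ♟ ♟ ♟ · ♟ ♟ ♟│7
6│· · · · ♟ ♛ · ♞│6
5│· · · · · · · ·│5
4│· · · · · · · ·│4
3│· · · · ♙ ♕ · ·│3
2│♙ ♙ ♙ ♙ · ♙ ♙ ♙│2
1│♖ ♘ ♗ · ♔ ♗ ♘ ♖│1
  ─────────────────
  a b c d e f g h


b1, g1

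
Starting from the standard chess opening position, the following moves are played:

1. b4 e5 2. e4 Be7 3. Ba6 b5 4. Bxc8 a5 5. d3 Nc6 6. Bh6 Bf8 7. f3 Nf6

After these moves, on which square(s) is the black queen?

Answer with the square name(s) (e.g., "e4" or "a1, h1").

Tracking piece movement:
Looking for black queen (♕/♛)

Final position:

  a b c d e f g h
  ─────────────────
8│♜ · ♗ ♛ ♚ ♝ · ♜│8
7│· · ♟ ♟ · ♟ ♟ ♟│7
6│· · ♞ · · ♞ · ♗│6
5│♟ ♟ · · ♟ · · ·│5
4│· ♙ · · ♙ · · ·│4
3│· · · ♙ · ♙ · ·│3
2│♙ · ♙ · · · ♙ ♙│2
1│♖ ♘ · ♕ ♔ · ♘ ♖│1
  ─────────────────
  a b c d e f g h


d8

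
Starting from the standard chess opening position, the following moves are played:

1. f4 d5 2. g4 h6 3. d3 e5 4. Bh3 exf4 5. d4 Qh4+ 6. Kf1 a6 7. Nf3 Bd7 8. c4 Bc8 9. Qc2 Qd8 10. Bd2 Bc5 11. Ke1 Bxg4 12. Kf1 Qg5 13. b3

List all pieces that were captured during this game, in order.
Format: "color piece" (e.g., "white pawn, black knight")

Tracking captures:
  exf4: captured white pawn
  Bxg4: captured white pawn

white pawn, white pawn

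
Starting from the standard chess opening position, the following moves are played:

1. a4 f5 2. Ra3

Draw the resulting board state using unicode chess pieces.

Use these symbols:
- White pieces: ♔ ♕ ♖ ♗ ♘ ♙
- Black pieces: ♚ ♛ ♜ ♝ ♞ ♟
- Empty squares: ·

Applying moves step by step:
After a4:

♜ ♞ ♝ ♛ ♚ ♝ ♞ ♜
♟ ♟ ♟ ♟ ♟ ♟ ♟ ♟
· · · · · · · ·
· · · · · · · ·
♙ · · · · · · ·
· · · · · · · ·
· ♙ ♙ ♙ ♙ ♙ ♙ ♙
♖ ♘ ♗ ♕ ♔ ♗ ♘ ♖


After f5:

♜ ♞ ♝ ♛ ♚ ♝ ♞ ♜
♟ ♟ ♟ ♟ ♟ · ♟ ♟
· · · · · · · ·
· · · · · ♟ · ·
♙ · · · · · · ·
· · · · · · · ·
· ♙ ♙ ♙ ♙ ♙ ♙ ♙
♖ ♘ ♗ ♕ ♔ ♗ ♘ ♖


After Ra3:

♜ ♞ ♝ ♛ ♚ ♝ ♞ ♜
♟ ♟ ♟ ♟ ♟ · ♟ ♟
· · · · · · · ·
· · · · · ♟ · ·
♙ · · · · · · ·
♖ · · · · · · ·
· ♙ ♙ ♙ ♙ ♙ ♙ ♙
· ♘ ♗ ♕ ♔ ♗ ♘ ♖



  a b c d e f g h
  ─────────────────
8│♜ ♞ ♝ ♛ ♚ ♝ ♞ ♜│8
7│♟ ♟ ♟ ♟ ♟ · ♟ ♟│7
6│· · · · · · · ·│6
5│· · · · · ♟ · ·│5
4│♙ · · · · · · ·│4
3│♖ · · · · · · ·│3
2│· ♙ ♙ ♙ ♙ ♙ ♙ ♙│2
1│· ♘ ♗ ♕ ♔ ♗ ♘ ♖│1
  ─────────────────
  a b c d e f g h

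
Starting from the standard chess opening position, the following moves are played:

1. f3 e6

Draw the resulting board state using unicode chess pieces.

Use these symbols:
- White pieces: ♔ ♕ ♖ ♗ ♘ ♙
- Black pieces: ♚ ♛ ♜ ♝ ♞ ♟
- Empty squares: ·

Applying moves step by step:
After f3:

♜ ♞ ♝ ♛ ♚ ♝ ♞ ♜
♟ ♟ ♟ ♟ ♟ ♟ ♟ ♟
· · · · · · · ·
· · · · · · · ·
· · · · · · · ·
· · · · · ♙ · ·
♙ ♙ ♙ ♙ ♙ · ♙ ♙
♖ ♘ ♗ ♕ ♔ ♗ ♘ ♖


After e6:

♜ ♞ ♝ ♛ ♚ ♝ ♞ ♜
♟ ♟ ♟ ♟ · ♟ ♟ ♟
· · · · ♟ · · ·
· · · · · · · ·
· · · · · · · ·
· · · · · ♙ · ·
♙ ♙ ♙ ♙ ♙ · ♙ ♙
♖ ♘ ♗ ♕ ♔ ♗ ♘ ♖



  a b c d e f g h
  ─────────────────
8│♜ ♞ ♝ ♛ ♚ ♝ ♞ ♜│8
7│♟ ♟ ♟ ♟ · ♟ ♟ ♟│7
6│· · · · ♟ · · ·│6
5│· · · · · · · ·│5
4│· · · · · · · ·│4
3│· · · · · ♙ · ·│3
2│♙ ♙ ♙ ♙ ♙ · ♙ ♙│2
1│♖ ♘ ♗ ♕ ♔ ♗ ♘ ♖│1
  ─────────────────
  a b c d e f g h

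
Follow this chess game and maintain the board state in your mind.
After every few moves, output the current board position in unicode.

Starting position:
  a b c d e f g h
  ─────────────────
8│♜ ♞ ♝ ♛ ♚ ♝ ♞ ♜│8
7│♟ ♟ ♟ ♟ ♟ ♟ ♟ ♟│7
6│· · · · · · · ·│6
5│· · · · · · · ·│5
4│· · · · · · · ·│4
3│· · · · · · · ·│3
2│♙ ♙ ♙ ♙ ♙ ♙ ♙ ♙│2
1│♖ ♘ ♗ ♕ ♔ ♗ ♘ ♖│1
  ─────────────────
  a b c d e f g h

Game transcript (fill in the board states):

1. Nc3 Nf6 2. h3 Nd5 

  a b c d e f g h
  ─────────────────
8│♜ ♞ ♝ ♛ ♚ ♝ · ♜│8
7│♟ ♟ ♟ ♟ ♟ ♟ ♟ ♟│7
6│· · · · · · · ·│6
5│· · · ♞ · · · ·│5
4│· · · · · · · ·│4
3│· · ♘ · · · · ♙│3
2│♙ ♙ ♙ ♙ ♙ ♙ ♙ ·│2
1│♖ · ♗ ♕ ♔ ♗ ♘ ♖│1
  ─────────────────
  a b c d e f g h

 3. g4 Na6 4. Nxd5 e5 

  a b c d e f g h
  ─────────────────
8│♜ · ♝ ♛ ♚ ♝ · ♜│8
7│♟ ♟ ♟ ♟ · ♟ ♟ ♟│7
6│♞ · · · · · · ·│6
5│· · · ♘ ♟ · · ·│5
4│· · · · · · ♙ ·│4
3│· · · · · · · ♙│3
2│♙ ♙ ♙ ♙ ♙ ♙ · ·│2
1│♖ · ♗ ♕ ♔ ♗ ♘ ♖│1
  ─────────────────
  a b c d e f g h

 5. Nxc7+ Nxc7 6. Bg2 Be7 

  a b c d e f g h
  ─────────────────
8│♜ · ♝ ♛ ♚ · · ♜│8
7│♟ ♟ ♞ ♟ ♝ ♟ ♟ ♟│7
6│· · · · · · · ·│6
5│· · · · ♟ · · ·│5
4│· · · · · · ♙ ·│4
3│· · · · · · · ♙│3
2│♙ ♙ ♙ ♙ ♙ ♙ ♗ ·│2
1│♖ · ♗ ♕ ♔ · ♘ ♖│1
  ─────────────────
  a b c d e f g h

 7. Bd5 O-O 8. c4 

  a b c d e f g h
  ─────────────────
8│♜ · ♝ ♛ · ♜ ♚ ·│8
7│♟ ♟ ♞ ♟ ♝ ♟ ♟ ♟│7
6│· · · · · · · ·│6
5│· · · ♗ ♟ · · ·│5
4│· · ♙ · · · ♙ ·│4
3│· · · · · · · ♙│3
2│♙ ♙ · ♙ ♙ ♙ · ·│2
1│♖ · ♗ ♕ ♔ · ♘ ♖│1
  ─────────────────
  a b c d e f g h


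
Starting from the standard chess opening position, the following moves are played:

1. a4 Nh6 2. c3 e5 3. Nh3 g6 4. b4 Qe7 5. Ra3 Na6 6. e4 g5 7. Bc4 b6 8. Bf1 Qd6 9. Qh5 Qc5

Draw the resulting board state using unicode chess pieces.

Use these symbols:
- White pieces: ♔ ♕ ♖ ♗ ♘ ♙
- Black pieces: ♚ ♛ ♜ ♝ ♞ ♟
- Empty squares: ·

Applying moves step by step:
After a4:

♜ ♞ ♝ ♛ ♚ ♝ ♞ ♜
♟ ♟ ♟ ♟ ♟ ♟ ♟ ♟
· · · · · · · ·
· · · · · · · ·
♙ · · · · · · ·
· · · · · · · ·
· ♙ ♙ ♙ ♙ ♙ ♙ ♙
♖ ♘ ♗ ♕ ♔ ♗ ♘ ♖


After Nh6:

♜ ♞ ♝ ♛ ♚ ♝ · ♜
♟ ♟ ♟ ♟ ♟ ♟ ♟ ♟
· · · · · · · ♞
· · · · · · · ·
♙ · · · · · · ·
· · · · · · · ·
· ♙ ♙ ♙ ♙ ♙ ♙ ♙
♖ ♘ ♗ ♕ ♔ ♗ ♘ ♖


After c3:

♜ ♞ ♝ ♛ ♚ ♝ · ♜
♟ ♟ ♟ ♟ ♟ ♟ ♟ ♟
· · · · · · · ♞
· · · · · · · ·
♙ · · · · · · ·
· · ♙ · · · · ·
· ♙ · ♙ ♙ ♙ ♙ ♙
♖ ♘ ♗ ♕ ♔ ♗ ♘ ♖


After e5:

♜ ♞ ♝ ♛ ♚ ♝ · ♜
♟ ♟ ♟ ♟ · ♟ ♟ ♟
· · · · · · · ♞
· · · · ♟ · · ·
♙ · · · · · · ·
· · ♙ · · · · ·
· ♙ · ♙ ♙ ♙ ♙ ♙
♖ ♘ ♗ ♕ ♔ ♗ ♘ ♖


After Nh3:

♜ ♞ ♝ ♛ ♚ ♝ · ♜
♟ ♟ ♟ ♟ · ♟ ♟ ♟
· · · · · · · ♞
· · · · ♟ · · ·
♙ · · · · · · ·
· · ♙ · · · · ♘
· ♙ · ♙ ♙ ♙ ♙ ♙
♖ ♘ ♗ ♕ ♔ ♗ · ♖


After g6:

♜ ♞ ♝ ♛ ♚ ♝ · ♜
♟ ♟ ♟ ♟ · ♟ · ♟
· · · · · · ♟ ♞
· · · · ♟ · · ·
♙ · · · · · · ·
· · ♙ · · · · ♘
· ♙ · ♙ ♙ ♙ ♙ ♙
♖ ♘ ♗ ♕ ♔ ♗ · ♖


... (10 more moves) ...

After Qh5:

♜ · ♝ · ♚ ♝ · ♜
♟ · ♟ ♟ · ♟ · ♟
♞ ♟ · ♛ · · · ♞
· · · · ♟ · ♟ ♕
♙ ♙ · · ♙ · · ·
♖ · ♙ · · · · ♘
· · · ♙ · ♙ ♙ ♙
· ♘ ♗ · ♔ ♗ · ♖


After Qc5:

♜ · ♝ · ♚ ♝ · ♜
♟ · ♟ ♟ · ♟ · ♟
♞ ♟ · · · · · ♞
· · ♛ · ♟ · ♟ ♕
♙ ♙ · · ♙ · · ·
♖ · ♙ · · · · ♘
· · · ♙ · ♙ ♙ ♙
· ♘ ♗ · ♔ ♗ · ♖



  a b c d e f g h
  ─────────────────
8│♜ · ♝ · ♚ ♝ · ♜│8
7│♟ · ♟ ♟ · ♟ · ♟│7
6│♞ ♟ · · · · · ♞│6
5│· · ♛ · ♟ · ♟ ♕│5
4│♙ ♙ · · ♙ · · ·│4
3│♖ · ♙ · · · · ♘│3
2│· · · ♙ · ♙ ♙ ♙│2
1│· ♘ ♗ · ♔ ♗ · ♖│1
  ─────────────────
  a b c d e f g h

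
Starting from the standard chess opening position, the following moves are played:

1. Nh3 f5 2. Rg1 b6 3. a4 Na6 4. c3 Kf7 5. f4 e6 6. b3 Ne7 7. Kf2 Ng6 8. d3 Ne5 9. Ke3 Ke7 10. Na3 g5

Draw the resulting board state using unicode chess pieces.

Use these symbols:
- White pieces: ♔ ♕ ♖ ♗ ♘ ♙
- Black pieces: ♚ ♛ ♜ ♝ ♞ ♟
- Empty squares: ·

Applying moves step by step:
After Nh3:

♜ ♞ ♝ ♛ ♚ ♝ ♞ ♜
♟ ♟ ♟ ♟ ♟ ♟ ♟ ♟
· · · · · · · ·
· · · · · · · ·
· · · · · · · ·
· · · · · · · ♘
♙ ♙ ♙ ♙ ♙ ♙ ♙ ♙
♖ ♘ ♗ ♕ ♔ ♗ · ♖


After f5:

♜ ♞ ♝ ♛ ♚ ♝ ♞ ♜
♟ ♟ ♟ ♟ ♟ · ♟ ♟
· · · · · · · ·
· · · · · ♟ · ·
· · · · · · · ·
· · · · · · · ♘
♙ ♙ ♙ ♙ ♙ ♙ ♙ ♙
♖ ♘ ♗ ♕ ♔ ♗ · ♖


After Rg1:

♜ ♞ ♝ ♛ ♚ ♝ ♞ ♜
♟ ♟ ♟ ♟ ♟ · ♟ ♟
· · · · · · · ·
· · · · · ♟ · ·
· · · · · · · ·
· · · · · · · ♘
♙ ♙ ♙ ♙ ♙ ♙ ♙ ♙
♖ ♘ ♗ ♕ ♔ ♗ ♖ ·


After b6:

♜ ♞ ♝ ♛ ♚ ♝ ♞ ♜
♟ · ♟ ♟ ♟ · ♟ ♟
· ♟ · · · · · ·
· · · · · ♟ · ·
· · · · · · · ·
· · · · · · · ♘
♙ ♙ ♙ ♙ ♙ ♙ ♙ ♙
♖ ♘ ♗ ♕ ♔ ♗ ♖ ·


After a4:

♜ ♞ ♝ ♛ ♚ ♝ ♞ ♜
♟ · ♟ ♟ ♟ · ♟ ♟
· ♟ · · · · · ·
· · · · · ♟ · ·
♙ · · · · · · ·
· · · · · · · ♘
· ♙ ♙ ♙ ♙ ♙ ♙ ♙
♖ ♘ ♗ ♕ ♔ ♗ ♖ ·


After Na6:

♜ · ♝ ♛ ♚ ♝ ♞ ♜
♟ · ♟ ♟ ♟ · ♟ ♟
♞ ♟ · · · · · ·
· · · · · ♟ · ·
♙ · · · · · · ·
· · · · · · · ♘
· ♙ ♙ ♙ ♙ ♙ ♙ ♙
♖ ♘ ♗ ♕ ♔ ♗ ♖ ·


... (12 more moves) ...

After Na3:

♜ · ♝ ♛ · ♝ · ♜
♟ · ♟ ♟ ♚ · ♟ ♟
♞ ♟ · · ♟ · · ·
· · · · ♞ ♟ · ·
♙ · · · · ♙ · ·
♘ ♙ ♙ ♙ ♔ · · ♘
· · · · ♙ · ♙ ♙
♖ · ♗ ♕ · ♗ ♖ ·


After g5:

♜ · ♝ ♛ · ♝ · ♜
♟ · ♟ ♟ ♚ · · ♟
♞ ♟ · · ♟ · · ·
· · · · ♞ ♟ ♟ ·
♙ · · · · ♙ · ·
♘ ♙ ♙ ♙ ♔ · · ♘
· · · · ♙ · ♙ ♙
♖ · ♗ ♕ · ♗ ♖ ·



  a b c d e f g h
  ─────────────────
8│♜ · ♝ ♛ · ♝ · ♜│8
7│♟ · ♟ ♟ ♚ · · ♟│7
6│♞ ♟ · · ♟ · · ·│6
5│· · · · ♞ ♟ ♟ ·│5
4│♙ · · · · ♙ · ·│4
3│♘ ♙ ♙ ♙ ♔ · · ♘│3
2│· · · · ♙ · ♙ ♙│2
1│♖ · ♗ ♕ · ♗ ♖ ·│1
  ─────────────────
  a b c d e f g h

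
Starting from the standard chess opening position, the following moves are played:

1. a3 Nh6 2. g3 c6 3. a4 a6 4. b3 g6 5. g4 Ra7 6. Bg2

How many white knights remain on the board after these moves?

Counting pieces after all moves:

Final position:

  a b c d e f g h
  ─────────────────
8│· ♞ ♝ ♛ ♚ ♝ · ♜│8
7│♜ ♟ · ♟ ♟ ♟ · ♟│7
6│♟ · ♟ · · · ♟ ♞│6
5│· · · · · · · ·│5
4│♙ · · · · · ♙ ·│4
3│· ♙ · · · · · ·│3
2│· · ♙ ♙ ♙ ♙ ♗ ♙│2
1│♖ ♘ ♗ ♕ ♔ · ♘ ♖│1
  ─────────────────
  a b c d e f g h


2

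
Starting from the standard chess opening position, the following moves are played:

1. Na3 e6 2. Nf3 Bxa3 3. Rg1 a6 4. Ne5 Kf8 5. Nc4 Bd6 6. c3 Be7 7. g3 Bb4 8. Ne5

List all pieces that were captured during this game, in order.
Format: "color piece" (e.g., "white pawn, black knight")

Tracking captures:
  Bxa3: captured white knight

white knight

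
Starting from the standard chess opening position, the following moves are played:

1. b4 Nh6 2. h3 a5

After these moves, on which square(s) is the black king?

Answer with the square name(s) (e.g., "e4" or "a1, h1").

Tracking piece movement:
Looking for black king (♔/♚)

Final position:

  a b c d e f g h
  ─────────────────
8│♜ ♞ ♝ ♛ ♚ ♝ · ♜│8
7│· ♟ ♟ ♟ ♟ ♟ ♟ ♟│7
6│· · · · · · · ♞│6
5│♟ · · · · · · ·│5
4│· ♙ · · · · · ·│4
3│· · · · · · · ♙│3
2│♙ · ♙ ♙ ♙ ♙ ♙ ·│2
1│♖ ♘ ♗ ♕ ♔ ♗ ♘ ♖│1
  ─────────────────
  a b c d e f g h


e8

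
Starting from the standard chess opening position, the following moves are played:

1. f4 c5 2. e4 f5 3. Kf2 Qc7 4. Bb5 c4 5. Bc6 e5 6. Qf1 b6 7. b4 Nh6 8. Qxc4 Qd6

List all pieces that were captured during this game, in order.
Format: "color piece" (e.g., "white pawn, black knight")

Tracking captures:
  Qxc4: captured black pawn

black pawn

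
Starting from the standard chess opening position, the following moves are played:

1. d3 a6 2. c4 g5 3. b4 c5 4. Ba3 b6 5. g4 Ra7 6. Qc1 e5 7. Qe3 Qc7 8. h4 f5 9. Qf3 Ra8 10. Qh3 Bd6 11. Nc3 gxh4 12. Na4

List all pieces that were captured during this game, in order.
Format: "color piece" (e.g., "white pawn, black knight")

Tracking captures:
  gxh4: captured white pawn

white pawn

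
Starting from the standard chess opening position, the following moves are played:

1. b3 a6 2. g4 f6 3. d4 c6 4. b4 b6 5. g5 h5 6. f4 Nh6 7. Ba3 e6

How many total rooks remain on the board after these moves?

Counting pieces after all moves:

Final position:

  a b c d e f g h
  ─────────────────
8│♜ ♞ ♝ ♛ ♚ ♝ · ♜│8
7│· · · ♟ · · ♟ ·│7
6│♟ ♟ ♟ · ♟ ♟ · ♞│6
5│· · · · · · ♙ ♟│5
4│· ♙ · ♙ · ♙ · ·│4
3│♗ · · · · · · ·│3
2│♙ · ♙ · ♙ · · ♙│2
1│♖ ♘ · ♕ ♔ ♗ ♘ ♖│1
  ─────────────────
  a b c d e f g h


4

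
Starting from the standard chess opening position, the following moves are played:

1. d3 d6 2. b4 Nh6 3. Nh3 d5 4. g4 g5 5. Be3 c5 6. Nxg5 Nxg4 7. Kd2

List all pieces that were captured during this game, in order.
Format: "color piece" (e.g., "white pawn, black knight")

Tracking captures:
  Nxg5: captured black pawn
  Nxg4: captured white pawn

black pawn, white pawn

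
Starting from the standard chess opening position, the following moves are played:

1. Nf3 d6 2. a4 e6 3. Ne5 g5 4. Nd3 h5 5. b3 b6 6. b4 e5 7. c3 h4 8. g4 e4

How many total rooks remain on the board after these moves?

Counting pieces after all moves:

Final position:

  a b c d e f g h
  ─────────────────
8│♜ ♞ ♝ ♛ ♚ ♝ ♞ ♜│8
7│♟ · ♟ · · ♟ · ·│7
6│· ♟ · ♟ · · · ·│6
5│· · · · · · ♟ ·│5
4│♙ ♙ · · ♟ · ♙ ♟│4
3│· · ♙ ♘ · · · ·│3
2│· · · ♙ ♙ ♙ · ♙│2
1│♖ ♘ ♗ ♕ ♔ ♗ · ♖│1
  ─────────────────
  a b c d e f g h


4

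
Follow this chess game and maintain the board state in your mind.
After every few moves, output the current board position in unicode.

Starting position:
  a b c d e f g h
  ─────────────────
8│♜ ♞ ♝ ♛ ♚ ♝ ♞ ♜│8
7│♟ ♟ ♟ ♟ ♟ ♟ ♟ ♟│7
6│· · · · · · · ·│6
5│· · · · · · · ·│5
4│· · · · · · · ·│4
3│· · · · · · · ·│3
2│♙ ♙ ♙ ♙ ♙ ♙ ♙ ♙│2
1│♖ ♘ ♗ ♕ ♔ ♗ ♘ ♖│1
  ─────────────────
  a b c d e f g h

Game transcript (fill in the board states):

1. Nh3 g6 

  a b c d e f g h
  ─────────────────
8│♜ ♞ ♝ ♛ ♚ ♝ ♞ ♜│8
7│♟ ♟ ♟ ♟ ♟ ♟ · ♟│7
6│· · · · · · ♟ ·│6
5│· · · · · · · ·│5
4│· · · · · · · ·│4
3│· · · · · · · ♘│3
2│♙ ♙ ♙ ♙ ♙ ♙ ♙ ♙│2
1│♖ ♘ ♗ ♕ ♔ ♗ · ♖│1
  ─────────────────
  a b c d e f g h

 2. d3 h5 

  a b c d e f g h
  ─────────────────
8│♜ ♞ ♝ ♛ ♚ ♝ ♞ ♜│8
7│♟ ♟ ♟ ♟ ♟ ♟ · ·│7
6│· · · · · · ♟ ·│6
5│· · · · · · · ♟│5
4│· · · · · · · ·│4
3│· · · ♙ · · · ♘│3
2│♙ ♙ ♙ · ♙ ♙ ♙ ♙│2
1│♖ ♘ ♗ ♕ ♔ ♗ · ♖│1
  ─────────────────
  a b c d e f g h

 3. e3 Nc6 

  a b c d e f g h
  ─────────────────
8│♜ · ♝ ♛ ♚ ♝ ♞ ♜│8
7│♟ ♟ ♟ ♟ ♟ ♟ · ·│7
6│· · ♞ · · · ♟ ·│6
5│· · · · · · · ♟│5
4│· · · · · · · ·│4
3│· · · ♙ ♙ · · ♘│3
2│♙ ♙ ♙ · · ♙ ♙ ♙│2
1│♖ ♘ ♗ ♕ ♔ ♗ · ♖│1
  ─────────────────
  a b c d e f g h

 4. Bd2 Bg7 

  a b c d e f g h
  ─────────────────
8│♜ · ♝ ♛ ♚ · ♞ ♜│8
7│♟ ♟ ♟ ♟ ♟ ♟ ♝ ·│7
6│· · ♞ · · · ♟ ·│6
5│· · · · · · · ♟│5
4│· · · · · · · ·│4
3│· · · ♙ ♙ · · ♘│3
2│♙ ♙ ♙ ♗ · ♙ ♙ ♙│2
1│♖ ♘ · ♕ ♔ ♗ · ♖│1
  ─────────────────
  a b c d e f g h

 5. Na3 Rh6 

  a b c d e f g h
  ─────────────────
8│♜ · ♝ ♛ ♚ · ♞ ·│8
7│♟ ♟ ♟ ♟ ♟ ♟ ♝ ·│7
6│· · ♞ · · · ♟ ♜│6
5│· · · · · · · ♟│5
4│· · · · · · · ·│4
3│♘ · · ♙ ♙ · · ♘│3
2│♙ ♙ ♙ ♗ · ♙ ♙ ♙│2
1│♖ · · ♕ ♔ ♗ · ♖│1
  ─────────────────
  a b c d e f g h



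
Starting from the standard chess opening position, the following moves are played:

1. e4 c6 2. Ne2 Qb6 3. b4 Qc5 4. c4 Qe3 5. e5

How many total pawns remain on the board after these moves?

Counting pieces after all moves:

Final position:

  a b c d e f g h
  ─────────────────
8│♜ ♞ ♝ · ♚ ♝ ♞ ♜│8
7│♟ ♟ · ♟ ♟ ♟ ♟ ♟│7
6│· · ♟ · · · · ·│6
5│· · · · ♙ · · ·│5
4│· ♙ ♙ · · · · ·│4
3│· · · · ♛ · · ·│3
2│♙ · · ♙ ♘ ♙ ♙ ♙│2
1│♖ ♘ ♗ ♕ ♔ ♗ · ♖│1
  ─────────────────
  a b c d e f g h


16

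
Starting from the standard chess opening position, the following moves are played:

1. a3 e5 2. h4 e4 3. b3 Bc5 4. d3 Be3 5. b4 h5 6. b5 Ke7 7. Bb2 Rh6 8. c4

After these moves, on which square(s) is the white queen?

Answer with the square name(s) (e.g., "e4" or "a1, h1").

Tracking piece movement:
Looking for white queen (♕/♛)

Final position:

  a b c d e f g h
  ─────────────────
8│♜ ♞ ♝ ♛ · · ♞ ·│8
7│♟ ♟ ♟ ♟ ♚ ♟ ♟ ·│7
6│· · · · · · · ♜│6
5│· ♙ · · · · · ♟│5
4│· · ♙ · ♟ · · ♙│4
3│♙ · · ♙ ♝ · · ·│3
2│· ♗ · · ♙ ♙ ♙ ·│2
1│♖ ♘ · ♕ ♔ ♗ ♘ ♖│1
  ─────────────────
  a b c d e f g h


d1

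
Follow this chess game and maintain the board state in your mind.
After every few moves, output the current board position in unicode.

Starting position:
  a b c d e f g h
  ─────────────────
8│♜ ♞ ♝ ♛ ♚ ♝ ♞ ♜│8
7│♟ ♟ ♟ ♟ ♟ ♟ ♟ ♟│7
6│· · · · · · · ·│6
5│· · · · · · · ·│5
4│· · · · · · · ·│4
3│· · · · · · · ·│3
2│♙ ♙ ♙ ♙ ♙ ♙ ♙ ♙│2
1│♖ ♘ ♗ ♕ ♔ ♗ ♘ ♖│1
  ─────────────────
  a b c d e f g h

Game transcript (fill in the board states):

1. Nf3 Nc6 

  a b c d e f g h
  ─────────────────
8│♜ · ♝ ♛ ♚ ♝ ♞ ♜│8
7│♟ ♟ ♟ ♟ ♟ ♟ ♟ ♟│7
6│· · ♞ · · · · ·│6
5│· · · · · · · ·│5
4│· · · · · · · ·│4
3│· · · · · ♘ · ·│3
2│♙ ♙ ♙ ♙ ♙ ♙ ♙ ♙│2
1│♖ ♘ ♗ ♕ ♔ ♗ · ♖│1
  ─────────────────
  a b c d e f g h

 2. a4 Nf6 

  a b c d e f g h
  ─────────────────
8│♜ · ♝ ♛ ♚ ♝ · ♜│8
7│♟ ♟ ♟ ♟ ♟ ♟ ♟ ♟│7
6│· · ♞ · · ♞ · ·│6
5│· · · · · · · ·│5
4│♙ · · · · · · ·│4
3│· · · · · ♘ · ·│3
2│· ♙ ♙ ♙ ♙ ♙ ♙ ♙│2
1│♖ ♘ ♗ ♕ ♔ ♗ · ♖│1
  ─────────────────
  a b c d e f g h

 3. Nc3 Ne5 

  a b c d e f g h
  ─────────────────
8│♜ · ♝ ♛ ♚ ♝ · ♜│8
7│♟ ♟ ♟ ♟ ♟ ♟ ♟ ♟│7
6│· · · · · ♞ · ·│6
5│· · · · ♞ · · ·│5
4│♙ · · · · · · ·│4
3│· · ♘ · · ♘ · ·│3
2│· ♙ ♙ ♙ ♙ ♙ ♙ ♙│2
1│♖ · ♗ ♕ ♔ ♗ · ♖│1
  ─────────────────
  a b c d e f g h

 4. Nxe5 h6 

  a b c d e f g h
  ─────────────────
8│♜ · ♝ ♛ ♚ ♝ · ♜│8
7│♟ ♟ ♟ ♟ ♟ ♟ ♟ ·│7
6│· · · · · ♞ · ♟│6
5│· · · · ♘ · · ·│5
4│♙ · · · · · · ·│4
3│· · ♘ · · · · ·│3
2│· ♙ ♙ ♙ ♙ ♙ ♙ ♙│2
1│♖ · ♗ ♕ ♔ ♗ · ♖│1
  ─────────────────
  a b c d e f g h

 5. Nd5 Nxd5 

  a b c d e f g h
  ─────────────────
8│♜ · ♝ ♛ ♚ ♝ · ♜│8
7│♟ ♟ ♟ ♟ ♟ ♟ ♟ ·│7
6│· · · · · · · ♟│6
5│· · · ♞ ♘ · · ·│5
4│♙ · · · · · · ·│4
3│· · · · · · · ·│3
2│· ♙ ♙ ♙ ♙ ♙ ♙ ♙│2
1│♖ · ♗ ♕ ♔ ♗ · ♖│1
  ─────────────────
  a b c d e f g h



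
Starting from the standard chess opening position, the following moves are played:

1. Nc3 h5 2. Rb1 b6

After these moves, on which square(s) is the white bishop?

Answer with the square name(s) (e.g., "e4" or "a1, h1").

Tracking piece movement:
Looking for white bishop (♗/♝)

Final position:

  a b c d e f g h
  ─────────────────
8│♜ ♞ ♝ ♛ ♚ ♝ ♞ ♜│8
7│♟ · ♟ ♟ ♟ ♟ ♟ ·│7
6│· ♟ · · · · · ·│6
5│· · · · · · · ♟│5
4│· · · · · · · ·│4
3│· · ♘ · · · · ·│3
2│♙ ♙ ♙ ♙ ♙ ♙ ♙ ♙│2
1│· ♖ ♗ ♕ ♔ ♗ ♘ ♖│1
  ─────────────────
  a b c d e f g h


c1, f1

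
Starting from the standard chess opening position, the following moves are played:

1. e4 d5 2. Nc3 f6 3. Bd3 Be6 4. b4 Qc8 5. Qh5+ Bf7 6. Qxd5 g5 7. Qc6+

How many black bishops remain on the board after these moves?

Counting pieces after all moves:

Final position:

  a b c d e f g h
  ─────────────────
8│♜ ♞ ♛ · ♚ ♝ ♞ ♜│8
7│♟ ♟ ♟ · ♟ ♝ · ♟│7
6│· · ♕ · · ♟ · ·│6
5│· · · · · · ♟ ·│5
4│· ♙ · · ♙ · · ·│4
3│· · ♘ ♗ · · · ·│3
2│♙ · ♙ ♙ · ♙ ♙ ♙│2
1│♖ · ♗ · ♔ · ♘ ♖│1
  ─────────────────
  a b c d e f g h


2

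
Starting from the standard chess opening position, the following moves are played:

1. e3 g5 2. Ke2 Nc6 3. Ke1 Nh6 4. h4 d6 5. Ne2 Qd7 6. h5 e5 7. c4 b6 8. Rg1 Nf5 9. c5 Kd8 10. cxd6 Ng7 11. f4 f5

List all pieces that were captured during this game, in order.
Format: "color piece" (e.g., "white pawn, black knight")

Tracking captures:
  cxd6: captured black pawn

black pawn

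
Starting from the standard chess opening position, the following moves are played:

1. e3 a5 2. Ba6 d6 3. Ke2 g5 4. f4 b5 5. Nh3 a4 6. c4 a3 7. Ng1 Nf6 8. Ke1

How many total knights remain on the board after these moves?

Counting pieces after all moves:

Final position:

  a b c d e f g h
  ─────────────────
8│♜ ♞ ♝ ♛ ♚ ♝ · ♜│8
7│· · ♟ · ♟ ♟ · ♟│7
6│♗ · · ♟ · ♞ · ·│6
5│· ♟ · · · · ♟ ·│5
4│· · ♙ · · ♙ · ·│4
3│♟ · · · ♙ · · ·│3
2│♙ ♙ · ♙ · · ♙ ♙│2
1│♖ ♘ ♗ ♕ ♔ · ♘ ♖│1
  ─────────────────
  a b c d e f g h


4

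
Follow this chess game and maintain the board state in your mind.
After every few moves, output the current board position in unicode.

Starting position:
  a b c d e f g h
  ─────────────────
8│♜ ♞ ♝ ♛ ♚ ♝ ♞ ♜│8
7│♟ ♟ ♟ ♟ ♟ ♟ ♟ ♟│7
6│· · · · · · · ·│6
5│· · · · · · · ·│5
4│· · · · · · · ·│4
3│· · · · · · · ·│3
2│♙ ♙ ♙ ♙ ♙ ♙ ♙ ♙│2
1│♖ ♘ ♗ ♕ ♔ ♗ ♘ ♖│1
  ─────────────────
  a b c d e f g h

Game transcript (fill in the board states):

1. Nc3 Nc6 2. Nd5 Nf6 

  a b c d e f g h
  ─────────────────
8│♜ · ♝ ♛ ♚ ♝ · ♜│8
7│♟ ♟ ♟ ♟ ♟ ♟ ♟ ♟│7
6│· · ♞ · · ♞ · ·│6
5│· · · ♘ · · · ·│5
4│· · · · · · · ·│4
3│· · · · · · · ·│3
2│♙ ♙ ♙ ♙ ♙ ♙ ♙ ♙│2
1│♖ · ♗ ♕ ♔ ♗ ♘ ♖│1
  ─────────────────
  a b c d e f g h

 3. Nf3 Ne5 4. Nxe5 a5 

  a b c d e f g h
  ─────────────────
8│♜ · ♝ ♛ ♚ ♝ · ♜│8
7│· ♟ ♟ ♟ ♟ ♟ ♟ ♟│7
6│· · · · · ♞ · ·│6
5│♟ · · ♘ ♘ · · ·│5
4│· · · · · · · ·│4
3│· · · · · · · ·│3
2│♙ ♙ ♙ ♙ ♙ ♙ ♙ ♙│2
1│♖ · ♗ ♕ ♔ ♗ · ♖│1
  ─────────────────
  a b c d e f g h

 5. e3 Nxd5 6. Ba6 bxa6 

  a b c d e f g h
  ─────────────────
8│♜ · ♝ ♛ ♚ ♝ · ♜│8
7│· · ♟ ♟ ♟ ♟ ♟ ♟│7
6│♟ · · · · · · ·│6
5│♟ · · ♞ ♘ · · ·│5
4│· · · · · · · ·│4
3│· · · · ♙ · · ·│3
2│♙ ♙ ♙ ♙ · ♙ ♙ ♙│2
1│♖ · ♗ ♕ ♔ · · ♖│1
  ─────────────────
  a b c d e f g h



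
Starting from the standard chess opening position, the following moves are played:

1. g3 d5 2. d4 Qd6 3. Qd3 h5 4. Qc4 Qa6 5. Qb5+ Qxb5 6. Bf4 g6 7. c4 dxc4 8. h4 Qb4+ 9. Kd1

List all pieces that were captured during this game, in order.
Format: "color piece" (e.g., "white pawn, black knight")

Tracking captures:
  Qxb5: captured white queen
  dxc4: captured white pawn

white queen, white pawn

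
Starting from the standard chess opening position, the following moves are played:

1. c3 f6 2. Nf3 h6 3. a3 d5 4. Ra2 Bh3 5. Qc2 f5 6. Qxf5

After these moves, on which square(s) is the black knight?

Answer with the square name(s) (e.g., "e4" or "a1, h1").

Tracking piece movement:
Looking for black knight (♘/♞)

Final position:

  a b c d e f g h
  ─────────────────
8│♜ ♞ · ♛ ♚ ♝ ♞ ♜│8
7│♟ ♟ ♟ · ♟ · ♟ ·│7
6│· · · · · · · ♟│6
5│· · · ♟ · ♕ · ·│5
4│· · · · · · · ·│4
3│♙ · ♙ · · ♘ · ♝│3
2│♖ ♙ · ♙ ♙ ♙ ♙ ♙│2
1│· ♘ ♗ · ♔ ♗ · ♖│1
  ─────────────────
  a b c d e f g h


b8, g8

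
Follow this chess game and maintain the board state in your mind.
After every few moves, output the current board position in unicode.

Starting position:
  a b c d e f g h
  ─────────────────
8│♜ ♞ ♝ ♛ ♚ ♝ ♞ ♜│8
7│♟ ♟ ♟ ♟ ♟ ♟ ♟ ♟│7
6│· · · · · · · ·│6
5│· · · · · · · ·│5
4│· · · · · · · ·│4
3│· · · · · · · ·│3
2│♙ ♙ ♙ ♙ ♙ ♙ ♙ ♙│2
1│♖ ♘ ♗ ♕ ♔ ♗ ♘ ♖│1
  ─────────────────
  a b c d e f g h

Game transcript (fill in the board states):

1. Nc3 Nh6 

  a b c d e f g h
  ─────────────────
8│♜ ♞ ♝ ♛ ♚ ♝ · ♜│8
7│♟ ♟ ♟ ♟ ♟ ♟ ♟ ♟│7
6│· · · · · · · ♞│6
5│· · · · · · · ·│5
4│· · · · · · · ·│4
3│· · ♘ · · · · ·│3
2│♙ ♙ ♙ ♙ ♙ ♙ ♙ ♙│2
1│♖ · ♗ ♕ ♔ ♗ ♘ ♖│1
  ─────────────────
  a b c d e f g h

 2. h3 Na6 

  a b c d e f g h
  ─────────────────
8│♜ · ♝ ♛ ♚ ♝ · ♜│8
7│♟ ♟ ♟ ♟ ♟ ♟ ♟ ♟│7
6│♞ · · · · · · ♞│6
5│· · · · · · · ·│5
4│· · · · · · · ·│4
3│· · ♘ · · · · ♙│3
2│♙ ♙ ♙ ♙ ♙ ♙ ♙ ·│2
1│♖ · ♗ ♕ ♔ ♗ ♘ ♖│1
  ─────────────────
  a b c d e f g h

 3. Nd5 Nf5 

  a b c d e f g h
  ─────────────────
8│♜ · ♝ ♛ ♚ ♝ · ♜│8
7│♟ ♟ ♟ ♟ ♟ ♟ ♟ ♟│7
6│♞ · · · · · · ·│6
5│· · · ♘ · ♞ · ·│5
4│· · · · · · · ·│4
3│· · · · · · · ♙│3
2│♙ ♙ ♙ ♙ ♙ ♙ ♙ ·│2
1│♖ · ♗ ♕ ♔ ♗ ♘ ♖│1
  ─────────────────
  a b c d e f g h

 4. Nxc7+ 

  a b c d e f g h
  ─────────────────
8│♜ · ♝ ♛ ♚ ♝ · ♜│8
7│♟ ♟ ♘ ♟ ♟ ♟ ♟ ♟│7
6│♞ · · · · · · ·│6
5│· · · · · ♞ · ·│5
4│· · · · · · · ·│4
3│· · · · · · · ♙│3
2│♙ ♙ ♙ ♙ ♙ ♙ ♙ ·│2
1│♖ · ♗ ♕ ♔ ♗ ♘ ♖│1
  ─────────────────
  a b c d e f g h


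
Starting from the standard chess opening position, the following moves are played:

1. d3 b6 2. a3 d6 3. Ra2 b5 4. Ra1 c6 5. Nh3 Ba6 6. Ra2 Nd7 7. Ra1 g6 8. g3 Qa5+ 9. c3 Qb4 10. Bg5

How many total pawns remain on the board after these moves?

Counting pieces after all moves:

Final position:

  a b c d e f g h
  ─────────────────
8│♜ · · · ♚ ♝ ♞ ♜│8
7│♟ · · ♞ ♟ ♟ · ♟│7
6│♝ · ♟ ♟ · · ♟ ·│6
5│· ♟ · · · · ♗ ·│5
4│· ♛ · · · · · ·│4
3│♙ · ♙ ♙ · · ♙ ♘│3
2│· ♙ · · ♙ ♙ · ♙│2
1│♖ ♘ · ♕ ♔ ♗ · ♖│1
  ─────────────────
  a b c d e f g h


16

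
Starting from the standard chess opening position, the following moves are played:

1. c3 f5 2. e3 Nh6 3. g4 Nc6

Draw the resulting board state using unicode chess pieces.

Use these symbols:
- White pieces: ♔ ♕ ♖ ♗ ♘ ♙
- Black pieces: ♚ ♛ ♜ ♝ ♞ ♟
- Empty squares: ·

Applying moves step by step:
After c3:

♜ ♞ ♝ ♛ ♚ ♝ ♞ ♜
♟ ♟ ♟ ♟ ♟ ♟ ♟ ♟
· · · · · · · ·
· · · · · · · ·
· · · · · · · ·
· · ♙ · · · · ·
♙ ♙ · ♙ ♙ ♙ ♙ ♙
♖ ♘ ♗ ♕ ♔ ♗ ♘ ♖


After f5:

♜ ♞ ♝ ♛ ♚ ♝ ♞ ♜
♟ ♟ ♟ ♟ ♟ · ♟ ♟
· · · · · · · ·
· · · · · ♟ · ·
· · · · · · · ·
· · ♙ · · · · ·
♙ ♙ · ♙ ♙ ♙ ♙ ♙
♖ ♘ ♗ ♕ ♔ ♗ ♘ ♖


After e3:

♜ ♞ ♝ ♛ ♚ ♝ ♞ ♜
♟ ♟ ♟ ♟ ♟ · ♟ ♟
· · · · · · · ·
· · · · · ♟ · ·
· · · · · · · ·
· · ♙ · ♙ · · ·
♙ ♙ · ♙ · ♙ ♙ ♙
♖ ♘ ♗ ♕ ♔ ♗ ♘ ♖


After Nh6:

♜ ♞ ♝ ♛ ♚ ♝ · ♜
♟ ♟ ♟ ♟ ♟ · ♟ ♟
· · · · · · · ♞
· · · · · ♟ · ·
· · · · · · · ·
· · ♙ · ♙ · · ·
♙ ♙ · ♙ · ♙ ♙ ♙
♖ ♘ ♗ ♕ ♔ ♗ ♘ ♖


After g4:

♜ ♞ ♝ ♛ ♚ ♝ · ♜
♟ ♟ ♟ ♟ ♟ · ♟ ♟
· · · · · · · ♞
· · · · · ♟ · ·
· · · · · · ♙ ·
· · ♙ · ♙ · · ·
♙ ♙ · ♙ · ♙ · ♙
♖ ♘ ♗ ♕ ♔ ♗ ♘ ♖


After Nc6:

♜ · ♝ ♛ ♚ ♝ · ♜
♟ ♟ ♟ ♟ ♟ · ♟ ♟
· · ♞ · · · · ♞
· · · · · ♟ · ·
· · · · · · ♙ ·
· · ♙ · ♙ · · ·
♙ ♙ · ♙ · ♙ · ♙
♖ ♘ ♗ ♕ ♔ ♗ ♘ ♖



  a b c d e f g h
  ─────────────────
8│♜ · ♝ ♛ ♚ ♝ · ♜│8
7│♟ ♟ ♟ ♟ ♟ · ♟ ♟│7
6│· · ♞ · · · · ♞│6
5│· · · · · ♟ · ·│5
4│· · · · · · ♙ ·│4
3│· · ♙ · ♙ · · ·│3
2│♙ ♙ · ♙ · ♙ · ♙│2
1│♖ ♘ ♗ ♕ ♔ ♗ ♘ ♖│1
  ─────────────────
  a b c d e f g h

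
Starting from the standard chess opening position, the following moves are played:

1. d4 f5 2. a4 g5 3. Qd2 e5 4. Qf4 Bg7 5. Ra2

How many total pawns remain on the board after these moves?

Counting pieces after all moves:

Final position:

  a b c d e f g h
  ─────────────────
8│♜ ♞ ♝ ♛ ♚ · ♞ ♜│8
7│♟ ♟ ♟ ♟ · · ♝ ♟│7
6│· · · · · · · ·│6
5│· · · · ♟ ♟ ♟ ·│5
4│♙ · · ♙ · ♕ · ·│4
3│· · · · · · · ·│3
2│♖ ♙ ♙ · ♙ ♙ ♙ ♙│2
1│· ♘ ♗ · ♔ ♗ ♘ ♖│1
  ─────────────────
  a b c d e f g h


16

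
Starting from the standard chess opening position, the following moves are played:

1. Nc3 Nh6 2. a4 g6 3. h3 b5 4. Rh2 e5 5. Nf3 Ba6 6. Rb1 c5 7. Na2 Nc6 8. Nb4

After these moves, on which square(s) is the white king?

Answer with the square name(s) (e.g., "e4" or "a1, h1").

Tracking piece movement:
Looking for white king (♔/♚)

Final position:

  a b c d e f g h
  ─────────────────
8│♜ · · ♛ ♚ ♝ · ♜│8
7│♟ · · ♟ · ♟ · ♟│7
6│♝ · ♞ · · · ♟ ♞│6
5│· ♟ ♟ · ♟ · · ·│5
4│♙ ♘ · · · · · ·│4
3│· · · · · ♘ · ♙│3
2│· ♙ ♙ ♙ ♙ ♙ ♙ ♖│2
1│· ♖ ♗ ♕ ♔ ♗ · ·│1
  ─────────────────
  a b c d e f g h


e1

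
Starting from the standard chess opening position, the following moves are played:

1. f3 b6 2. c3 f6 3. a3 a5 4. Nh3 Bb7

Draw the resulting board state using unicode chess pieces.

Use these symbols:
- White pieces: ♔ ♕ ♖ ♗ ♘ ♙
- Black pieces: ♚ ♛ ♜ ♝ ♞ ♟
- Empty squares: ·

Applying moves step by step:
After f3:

♜ ♞ ♝ ♛ ♚ ♝ ♞ ♜
♟ ♟ ♟ ♟ ♟ ♟ ♟ ♟
· · · · · · · ·
· · · · · · · ·
· · · · · · · ·
· · · · · ♙ · ·
♙ ♙ ♙ ♙ ♙ · ♙ ♙
♖ ♘ ♗ ♕ ♔ ♗ ♘ ♖


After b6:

♜ ♞ ♝ ♛ ♚ ♝ ♞ ♜
♟ · ♟ ♟ ♟ ♟ ♟ ♟
· ♟ · · · · · ·
· · · · · · · ·
· · · · · · · ·
· · · · · ♙ · ·
♙ ♙ ♙ ♙ ♙ · ♙ ♙
♖ ♘ ♗ ♕ ♔ ♗ ♘ ♖


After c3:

♜ ♞ ♝ ♛ ♚ ♝ ♞ ♜
♟ · ♟ ♟ ♟ ♟ ♟ ♟
· ♟ · · · · · ·
· · · · · · · ·
· · · · · · · ·
· · ♙ · · ♙ · ·
♙ ♙ · ♙ ♙ · ♙ ♙
♖ ♘ ♗ ♕ ♔ ♗ ♘ ♖


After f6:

♜ ♞ ♝ ♛ ♚ ♝ ♞ ♜
♟ · ♟ ♟ ♟ · ♟ ♟
· ♟ · · · ♟ · ·
· · · · · · · ·
· · · · · · · ·
· · ♙ · · ♙ · ·
♙ ♙ · ♙ ♙ · ♙ ♙
♖ ♘ ♗ ♕ ♔ ♗ ♘ ♖


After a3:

♜ ♞ ♝ ♛ ♚ ♝ ♞ ♜
♟ · ♟ ♟ ♟ · ♟ ♟
· ♟ · · · ♟ · ·
· · · · · · · ·
· · · · · · · ·
♙ · ♙ · · ♙ · ·
· ♙ · ♙ ♙ · ♙ ♙
♖ ♘ ♗ ♕ ♔ ♗ ♘ ♖


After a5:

♜ ♞ ♝ ♛ ♚ ♝ ♞ ♜
· · ♟ ♟ ♟ · ♟ ♟
· ♟ · · · ♟ · ·
♟ · · · · · · ·
· · · · · · · ·
♙ · ♙ · · ♙ · ·
· ♙ · ♙ ♙ · ♙ ♙
♖ ♘ ♗ ♕ ♔ ♗ ♘ ♖


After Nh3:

♜ ♞ ♝ ♛ ♚ ♝ ♞ ♜
· · ♟ ♟ ♟ · ♟ ♟
· ♟ · · · ♟ · ·
♟ · · · · · · ·
· · · · · · · ·
♙ · ♙ · · ♙ · ♘
· ♙ · ♙ ♙ · ♙ ♙
♖ ♘ ♗ ♕ ♔ ♗ · ♖


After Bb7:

♜ ♞ · ♛ ♚ ♝ ♞ ♜
· ♝ ♟ ♟ ♟ · ♟ ♟
· ♟ · · · ♟ · ·
♟ · · · · · · ·
· · · · · · · ·
♙ · ♙ · · ♙ · ♘
· ♙ · ♙ ♙ · ♙ ♙
♖ ♘ ♗ ♕ ♔ ♗ · ♖



  a b c d e f g h
  ─────────────────
8│♜ ♞ · ♛ ♚ ♝ ♞ ♜│8
7│· ♝ ♟ ♟ ♟ · ♟ ♟│7
6│· ♟ · · · ♟ · ·│6
5│♟ · · · · · · ·│5
4│· · · · · · · ·│4
3│♙ · ♙ · · ♙ · ♘│3
2│· ♙ · ♙ ♙ · ♙ ♙│2
1│♖ ♘ ♗ ♕ ♔ ♗ · ♖│1
  ─────────────────
  a b c d e f g h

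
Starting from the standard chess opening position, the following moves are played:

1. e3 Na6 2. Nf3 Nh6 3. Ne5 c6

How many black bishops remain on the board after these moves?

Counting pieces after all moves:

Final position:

  a b c d e f g h
  ─────────────────
8│♜ · ♝ ♛ ♚ ♝ · ♜│8
7│♟ ♟ · ♟ ♟ ♟ ♟ ♟│7
6│♞ · ♟ · · · · ♞│6
5│· · · · ♘ · · ·│5
4│· · · · · · · ·│4
3│· · · · ♙ · · ·│3
2│♙ ♙ ♙ ♙ · ♙ ♙ ♙│2
1│♖ ♘ ♗ ♕ ♔ ♗ · ♖│1
  ─────────────────
  a b c d e f g h


2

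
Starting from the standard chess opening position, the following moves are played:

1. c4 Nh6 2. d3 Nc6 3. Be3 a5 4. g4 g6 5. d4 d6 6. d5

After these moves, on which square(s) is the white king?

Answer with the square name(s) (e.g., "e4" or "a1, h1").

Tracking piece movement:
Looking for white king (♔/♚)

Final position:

  a b c d e f g h
  ─────────────────
8│♜ · ♝ ♛ ♚ ♝ · ♜│8
7│· ♟ ♟ · ♟ ♟ · ♟│7
6│· · ♞ ♟ · · ♟ ♞│6
5│♟ · · ♙ · · · ·│5
4│· · ♙ · · · ♙ ·│4
3│· · · · ♗ · · ·│3
2│♙ ♙ · · ♙ ♙ · ♙│2
1│♖ ♘ · ♕ ♔ ♗ ♘ ♖│1
  ─────────────────
  a b c d e f g h


e1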